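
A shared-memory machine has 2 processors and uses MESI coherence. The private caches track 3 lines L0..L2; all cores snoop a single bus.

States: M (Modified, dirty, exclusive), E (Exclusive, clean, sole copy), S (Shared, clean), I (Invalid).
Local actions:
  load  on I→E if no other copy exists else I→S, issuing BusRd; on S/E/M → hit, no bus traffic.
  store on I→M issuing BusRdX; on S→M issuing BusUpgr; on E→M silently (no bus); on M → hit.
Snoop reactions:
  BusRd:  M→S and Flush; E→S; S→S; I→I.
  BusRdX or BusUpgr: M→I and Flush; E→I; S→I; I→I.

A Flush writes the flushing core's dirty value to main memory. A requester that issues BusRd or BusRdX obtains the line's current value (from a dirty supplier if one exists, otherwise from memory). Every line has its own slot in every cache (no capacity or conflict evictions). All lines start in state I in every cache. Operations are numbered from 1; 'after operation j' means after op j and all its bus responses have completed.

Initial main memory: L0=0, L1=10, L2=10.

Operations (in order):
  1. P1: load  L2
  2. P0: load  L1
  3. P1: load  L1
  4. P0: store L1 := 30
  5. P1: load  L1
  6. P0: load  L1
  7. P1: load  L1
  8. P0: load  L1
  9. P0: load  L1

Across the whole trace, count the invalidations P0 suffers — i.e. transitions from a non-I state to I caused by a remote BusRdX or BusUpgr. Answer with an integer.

step 1: P1: load  L2  ⟶  IE  (L2)  txn=BusRd  M[L2]=10
step 2: P0: load  L1  ⟶  EI  (L1)  txn=BusRd  M[L1]=10
step 3: P1: load  L1  ⟶  SS  (L1)  txn=BusRd  M[L1]=10
step 4: P0: store L1 := 30  ⟶  MI  (L1)  txn=BusUpgr  M[L1]=10
step 5: P1: load  L1  ⟶  SS  (L1)  txn=BusRd+Flush  M[L1]=30
step 6: P0: load  L1  ⟶  SS  (L1)  txn=∅  M[L1]=30
step 7: P1: load  L1  ⟶  SS  (L1)  txn=∅  M[L1]=30
step 8: P0: load  L1  ⟶  SS  (L1)  txn=∅  M[L1]=30
step 9: P0: load  L1  ⟶  SS  (L1)  txn=∅  M[L1]=30

invalidations = 0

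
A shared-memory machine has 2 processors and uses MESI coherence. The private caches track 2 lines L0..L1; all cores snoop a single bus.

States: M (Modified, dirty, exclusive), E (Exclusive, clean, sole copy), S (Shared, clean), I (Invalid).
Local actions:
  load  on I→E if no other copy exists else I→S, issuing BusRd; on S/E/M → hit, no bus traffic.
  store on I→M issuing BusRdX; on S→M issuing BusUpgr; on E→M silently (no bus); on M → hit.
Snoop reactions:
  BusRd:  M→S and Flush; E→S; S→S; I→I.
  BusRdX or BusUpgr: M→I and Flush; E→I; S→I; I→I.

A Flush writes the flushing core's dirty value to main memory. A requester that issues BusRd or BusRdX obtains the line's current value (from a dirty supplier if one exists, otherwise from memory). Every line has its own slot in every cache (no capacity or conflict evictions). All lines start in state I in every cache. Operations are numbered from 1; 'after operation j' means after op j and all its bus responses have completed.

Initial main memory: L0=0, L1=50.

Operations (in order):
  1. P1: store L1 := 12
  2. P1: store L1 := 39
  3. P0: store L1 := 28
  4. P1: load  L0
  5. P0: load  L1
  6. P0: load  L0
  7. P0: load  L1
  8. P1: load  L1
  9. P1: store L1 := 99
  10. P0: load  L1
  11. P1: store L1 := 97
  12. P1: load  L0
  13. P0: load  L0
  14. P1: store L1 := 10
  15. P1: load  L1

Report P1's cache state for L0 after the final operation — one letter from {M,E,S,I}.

  op1 P1: store L1 := 12 → I/M on L1; bus BusRdX; mem=50
  op2 P1: store L1 := 39 → I/M on L1; bus (none); mem=50
  op3 P0: store L1 := 28 → M/I on L1; bus BusRdX Flush; mem=39
  op4 P1: load  L0 → I/E on L0; bus BusRd; mem=0
  op5 P0: load  L1 → M/I on L1; bus (none); mem=39
  op6 P0: load  L0 → S/S on L0; bus BusRd; mem=0
  op7 P0: load  L1 → M/I on L1; bus (none); mem=39
  op8 P1: load  L1 → S/S on L1; bus BusRd Flush; mem=28
  op9 P1: store L1 := 99 → I/M on L1; bus BusUpgr; mem=28
  op10 P0: load  L1 → S/S on L1; bus BusRd Flush; mem=99
  op11 P1: store L1 := 97 → I/M on L1; bus BusUpgr; mem=99
  op12 P1: load  L0 → S/S on L0; bus (none); mem=0
  op13 P0: load  L0 → S/S on L0; bus (none); mem=0
  op14 P1: store L1 := 10 → I/M on L1; bus (none); mem=99
  op15 P1: load  L1 → I/M on L1; bus (none); mem=99

state = S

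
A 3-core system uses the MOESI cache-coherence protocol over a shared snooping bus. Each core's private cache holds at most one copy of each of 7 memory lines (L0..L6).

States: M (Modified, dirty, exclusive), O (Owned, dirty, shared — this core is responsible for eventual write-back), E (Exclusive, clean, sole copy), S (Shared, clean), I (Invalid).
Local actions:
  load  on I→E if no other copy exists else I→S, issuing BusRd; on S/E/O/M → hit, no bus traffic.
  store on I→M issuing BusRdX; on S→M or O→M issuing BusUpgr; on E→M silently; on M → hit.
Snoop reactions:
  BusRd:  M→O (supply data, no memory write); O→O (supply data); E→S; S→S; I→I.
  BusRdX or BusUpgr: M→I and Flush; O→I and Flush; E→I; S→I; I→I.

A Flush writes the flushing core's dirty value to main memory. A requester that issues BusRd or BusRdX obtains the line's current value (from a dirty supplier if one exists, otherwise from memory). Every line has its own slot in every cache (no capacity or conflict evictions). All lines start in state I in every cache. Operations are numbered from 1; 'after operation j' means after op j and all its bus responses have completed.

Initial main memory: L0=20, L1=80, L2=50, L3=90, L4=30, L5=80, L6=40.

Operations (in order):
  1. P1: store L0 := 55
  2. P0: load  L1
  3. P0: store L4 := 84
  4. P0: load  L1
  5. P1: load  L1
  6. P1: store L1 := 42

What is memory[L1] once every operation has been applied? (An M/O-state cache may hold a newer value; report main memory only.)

1. P1: store L0 := 55  bus=[BusRdX]  L0: P0=I P1=M P2=I  mem[L0]=20
2. P0: load  L1  bus=[BusRd]  L1: P0=E P1=I P2=I  mem[L1]=80
3. P0: store L4 := 84  bus=[BusRdX]  L4: P0=M P1=I P2=I  mem[L4]=30
4. P0: load  L1  bus=[-]  L1: P0=E P1=I P2=I  mem[L1]=80
5. P1: load  L1  bus=[BusRd]  L1: P0=S P1=S P2=I  mem[L1]=80
6. P1: store L1 := 42  bus=[BusUpgr]  L1: P0=I P1=M P2=I  mem[L1]=80

memory[L1] = 80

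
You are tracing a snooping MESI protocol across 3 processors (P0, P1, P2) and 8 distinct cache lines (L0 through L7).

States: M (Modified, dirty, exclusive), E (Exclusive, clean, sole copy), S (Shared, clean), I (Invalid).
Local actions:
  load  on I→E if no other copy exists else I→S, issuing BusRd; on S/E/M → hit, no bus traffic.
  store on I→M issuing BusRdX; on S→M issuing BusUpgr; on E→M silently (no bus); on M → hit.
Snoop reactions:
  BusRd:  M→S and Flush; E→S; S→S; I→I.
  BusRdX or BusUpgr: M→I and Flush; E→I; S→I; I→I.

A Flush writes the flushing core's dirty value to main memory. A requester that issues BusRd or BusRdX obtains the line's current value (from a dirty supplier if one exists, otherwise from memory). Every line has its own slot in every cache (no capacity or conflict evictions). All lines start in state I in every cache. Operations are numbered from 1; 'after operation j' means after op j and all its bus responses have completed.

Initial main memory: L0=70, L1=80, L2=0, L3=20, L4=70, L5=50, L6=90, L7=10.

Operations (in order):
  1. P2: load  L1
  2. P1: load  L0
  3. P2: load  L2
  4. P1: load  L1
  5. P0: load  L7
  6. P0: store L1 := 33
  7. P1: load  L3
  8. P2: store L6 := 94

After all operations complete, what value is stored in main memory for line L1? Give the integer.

memory[L1] = 80

  op1 P2: load  L1 → I/I/E on L1; bus BusRd; mem=80
  op2 P1: load  L0 → I/E/I on L0; bus BusRd; mem=70
  op3 P2: load  L2 → I/I/E on L2; bus BusRd; mem=0
  op4 P1: load  L1 → I/S/S on L1; bus BusRd; mem=80
  op5 P0: load  L7 → E/I/I on L7; bus BusRd; mem=10
  op6 P0: store L1 := 33 → M/I/I on L1; bus BusRdX; mem=80
  op7 P1: load  L3 → I/E/I on L3; bus BusRd; mem=20
  op8 P2: store L6 := 94 → I/I/M on L6; bus BusRdX; mem=90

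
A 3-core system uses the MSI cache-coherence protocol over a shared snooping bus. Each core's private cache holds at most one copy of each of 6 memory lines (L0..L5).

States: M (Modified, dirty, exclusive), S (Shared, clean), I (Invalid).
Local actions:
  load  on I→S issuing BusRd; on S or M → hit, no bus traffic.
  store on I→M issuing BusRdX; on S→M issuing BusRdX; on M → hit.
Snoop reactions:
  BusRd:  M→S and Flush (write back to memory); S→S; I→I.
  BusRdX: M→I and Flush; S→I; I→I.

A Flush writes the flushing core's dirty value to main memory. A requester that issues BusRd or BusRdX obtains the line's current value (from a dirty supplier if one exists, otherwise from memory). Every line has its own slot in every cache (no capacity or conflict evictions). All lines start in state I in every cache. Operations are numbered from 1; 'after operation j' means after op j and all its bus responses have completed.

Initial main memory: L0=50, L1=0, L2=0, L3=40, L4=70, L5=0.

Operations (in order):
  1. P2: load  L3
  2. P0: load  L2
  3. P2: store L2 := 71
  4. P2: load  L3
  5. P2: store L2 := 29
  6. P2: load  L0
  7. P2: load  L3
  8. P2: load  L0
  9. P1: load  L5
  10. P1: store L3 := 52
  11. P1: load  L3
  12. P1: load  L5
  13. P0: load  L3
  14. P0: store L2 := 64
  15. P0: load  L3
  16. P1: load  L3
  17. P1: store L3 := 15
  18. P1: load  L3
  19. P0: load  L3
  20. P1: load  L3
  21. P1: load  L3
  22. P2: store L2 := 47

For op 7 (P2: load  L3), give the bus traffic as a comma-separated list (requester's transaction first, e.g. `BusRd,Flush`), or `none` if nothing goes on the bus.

1. P2: load  L3  bus=[BusRd]  L3: P0=I P1=I P2=S  mem[L3]=40
2. P0: load  L2  bus=[BusRd]  L2: P0=S P1=I P2=I  mem[L2]=0
3. P2: store L2 := 71  bus=[BusRdX]  L2: P0=I P1=I P2=M  mem[L2]=0
4. P2: load  L3  bus=[-]  L3: P0=I P1=I P2=S  mem[L3]=40
5. P2: store L2 := 29  bus=[-]  L2: P0=I P1=I P2=M  mem[L2]=0
6. P2: load  L0  bus=[BusRd]  L0: P0=I P1=I P2=S  mem[L0]=50
7. P2: load  L3  bus=[-]  L3: P0=I P1=I P2=S  mem[L3]=40
8. P2: load  L0  bus=[-]  L0: P0=I P1=I P2=S  mem[L0]=50
9. P1: load  L5  bus=[BusRd]  L5: P0=I P1=S P2=I  mem[L5]=0
10. P1: store L3 := 52  bus=[BusRdX]  L3: P0=I P1=M P2=I  mem[L3]=40
11. P1: load  L3  bus=[-]  L3: P0=I P1=M P2=I  mem[L3]=40
12. P1: load  L5  bus=[-]  L5: P0=I P1=S P2=I  mem[L5]=0
13. P0: load  L3  bus=[BusRd,Flush]  L3: P0=S P1=S P2=I  mem[L3]=52
14. P0: store L2 := 64  bus=[BusRdX,Flush]  L2: P0=M P1=I P2=I  mem[L2]=29
15. P0: load  L3  bus=[-]  L3: P0=S P1=S P2=I  mem[L3]=52
16. P1: load  L3  bus=[-]  L3: P0=S P1=S P2=I  mem[L3]=52
17. P1: store L3 := 15  bus=[BusRdX]  L3: P0=I P1=M P2=I  mem[L3]=52
18. P1: load  L3  bus=[-]  L3: P0=I P1=M P2=I  mem[L3]=52
19. P0: load  L3  bus=[BusRd,Flush]  L3: P0=S P1=S P2=I  mem[L3]=15
20. P1: load  L3  bus=[-]  L3: P0=S P1=S P2=I  mem[L3]=15
21. P1: load  L3  bus=[-]  L3: P0=S P1=S P2=I  mem[L3]=15
22. P2: store L2 := 47  bus=[BusRdX,Flush]  L2: P0=I P1=I P2=M  mem[L2]=64

bus = none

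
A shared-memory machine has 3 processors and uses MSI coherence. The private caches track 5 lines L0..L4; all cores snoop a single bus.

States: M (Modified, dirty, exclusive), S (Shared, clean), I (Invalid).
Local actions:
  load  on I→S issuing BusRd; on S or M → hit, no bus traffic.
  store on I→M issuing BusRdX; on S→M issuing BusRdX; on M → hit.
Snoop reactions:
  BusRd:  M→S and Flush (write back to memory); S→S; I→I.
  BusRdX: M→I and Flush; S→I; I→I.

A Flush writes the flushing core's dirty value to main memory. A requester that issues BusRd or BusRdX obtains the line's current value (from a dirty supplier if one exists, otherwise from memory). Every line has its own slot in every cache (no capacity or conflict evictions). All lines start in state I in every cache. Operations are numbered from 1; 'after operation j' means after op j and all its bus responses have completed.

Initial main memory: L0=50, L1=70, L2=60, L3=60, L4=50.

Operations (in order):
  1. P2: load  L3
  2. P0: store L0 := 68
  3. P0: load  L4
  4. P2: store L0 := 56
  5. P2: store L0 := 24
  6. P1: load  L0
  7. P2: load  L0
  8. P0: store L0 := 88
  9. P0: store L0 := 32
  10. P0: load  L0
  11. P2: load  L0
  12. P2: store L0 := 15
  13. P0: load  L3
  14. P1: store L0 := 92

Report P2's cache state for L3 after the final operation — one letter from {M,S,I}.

step 1: P2: load  L3  ⟶  IIS  (L3)  txn=BusRd  M[L3]=60
step 2: P0: store L0 := 68  ⟶  MII  (L0)  txn=BusRdX  M[L0]=50
step 3: P0: load  L4  ⟶  SII  (L4)  txn=BusRd  M[L4]=50
step 4: P2: store L0 := 56  ⟶  IIM  (L0)  txn=BusRdX+Flush  M[L0]=68
step 5: P2: store L0 := 24  ⟶  IIM  (L0)  txn=∅  M[L0]=68
step 6: P1: load  L0  ⟶  ISS  (L0)  txn=BusRd+Flush  M[L0]=24
step 7: P2: load  L0  ⟶  ISS  (L0)  txn=∅  M[L0]=24
step 8: P0: store L0 := 88  ⟶  MII  (L0)  txn=BusRdX  M[L0]=24
step 9: P0: store L0 := 32  ⟶  MII  (L0)  txn=∅  M[L0]=24
step 10: P0: load  L0  ⟶  MII  (L0)  txn=∅  M[L0]=24
step 11: P2: load  L0  ⟶  SIS  (L0)  txn=BusRd+Flush  M[L0]=32
step 12: P2: store L0 := 15  ⟶  IIM  (L0)  txn=BusRdX  M[L0]=32
step 13: P0: load  L3  ⟶  SIS  (L3)  txn=BusRd  M[L3]=60
step 14: P1: store L0 := 92  ⟶  IMI  (L0)  txn=BusRdX+Flush  M[L0]=15

state = S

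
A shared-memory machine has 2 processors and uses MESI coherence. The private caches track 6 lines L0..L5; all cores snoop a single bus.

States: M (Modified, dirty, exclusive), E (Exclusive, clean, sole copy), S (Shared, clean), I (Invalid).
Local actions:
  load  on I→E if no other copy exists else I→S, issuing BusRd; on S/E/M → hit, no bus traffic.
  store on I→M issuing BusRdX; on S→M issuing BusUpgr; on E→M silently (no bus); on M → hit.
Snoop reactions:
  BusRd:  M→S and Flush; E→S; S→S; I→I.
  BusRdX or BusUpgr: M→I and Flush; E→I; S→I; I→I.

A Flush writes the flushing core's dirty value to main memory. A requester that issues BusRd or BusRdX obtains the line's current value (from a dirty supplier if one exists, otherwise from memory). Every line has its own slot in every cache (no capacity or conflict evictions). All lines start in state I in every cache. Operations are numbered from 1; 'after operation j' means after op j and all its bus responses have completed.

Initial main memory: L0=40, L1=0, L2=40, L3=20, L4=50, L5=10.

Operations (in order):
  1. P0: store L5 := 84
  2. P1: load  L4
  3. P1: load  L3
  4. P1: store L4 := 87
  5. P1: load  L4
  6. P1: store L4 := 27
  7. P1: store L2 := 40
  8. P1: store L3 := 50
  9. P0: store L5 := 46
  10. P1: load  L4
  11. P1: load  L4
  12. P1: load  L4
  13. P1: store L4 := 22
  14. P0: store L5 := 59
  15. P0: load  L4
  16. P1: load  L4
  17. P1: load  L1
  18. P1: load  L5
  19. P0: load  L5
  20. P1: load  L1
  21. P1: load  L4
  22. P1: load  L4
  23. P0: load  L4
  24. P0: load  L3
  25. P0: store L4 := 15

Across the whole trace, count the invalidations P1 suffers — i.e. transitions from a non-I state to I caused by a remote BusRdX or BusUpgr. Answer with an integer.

invalidations = 1

  op1 P0: store L5 := 84 → M/I on L5; bus BusRdX; mem=10
  op2 P1: load  L4 → I/E on L4; bus BusRd; mem=50
  op3 P1: load  L3 → I/E on L3; bus BusRd; mem=20
  op4 P1: store L4 := 87 → I/M on L4; bus (none); mem=50
  op5 P1: load  L4 → I/M on L4; bus (none); mem=50
  op6 P1: store L4 := 27 → I/M on L4; bus (none); mem=50
  op7 P1: store L2 := 40 → I/M on L2; bus BusRdX; mem=40
  op8 P1: store L3 := 50 → I/M on L3; bus (none); mem=20
  op9 P0: store L5 := 46 → M/I on L5; bus (none); mem=10
  op10 P1: load  L4 → I/M on L4; bus (none); mem=50
  op11 P1: load  L4 → I/M on L4; bus (none); mem=50
  op12 P1: load  L4 → I/M on L4; bus (none); mem=50
  op13 P1: store L4 := 22 → I/M on L4; bus (none); mem=50
  op14 P0: store L5 := 59 → M/I on L5; bus (none); mem=10
  op15 P0: load  L4 → S/S on L4; bus BusRd Flush; mem=22
  op16 P1: load  L4 → S/S on L4; bus (none); mem=22
  op17 P1: load  L1 → I/E on L1; bus BusRd; mem=0
  op18 P1: load  L5 → S/S on L5; bus BusRd Flush; mem=59
  op19 P0: load  L5 → S/S on L5; bus (none); mem=59
  op20 P1: load  L1 → I/E on L1; bus (none); mem=0
  op21 P1: load  L4 → S/S on L4; bus (none); mem=22
  op22 P1: load  L4 → S/S on L4; bus (none); mem=22
  op23 P0: load  L4 → S/S on L4; bus (none); mem=22
  op24 P0: load  L3 → S/S on L3; bus BusRd Flush; mem=50
  op25 P0: store L4 := 15 → M/I on L4; bus BusUpgr; mem=22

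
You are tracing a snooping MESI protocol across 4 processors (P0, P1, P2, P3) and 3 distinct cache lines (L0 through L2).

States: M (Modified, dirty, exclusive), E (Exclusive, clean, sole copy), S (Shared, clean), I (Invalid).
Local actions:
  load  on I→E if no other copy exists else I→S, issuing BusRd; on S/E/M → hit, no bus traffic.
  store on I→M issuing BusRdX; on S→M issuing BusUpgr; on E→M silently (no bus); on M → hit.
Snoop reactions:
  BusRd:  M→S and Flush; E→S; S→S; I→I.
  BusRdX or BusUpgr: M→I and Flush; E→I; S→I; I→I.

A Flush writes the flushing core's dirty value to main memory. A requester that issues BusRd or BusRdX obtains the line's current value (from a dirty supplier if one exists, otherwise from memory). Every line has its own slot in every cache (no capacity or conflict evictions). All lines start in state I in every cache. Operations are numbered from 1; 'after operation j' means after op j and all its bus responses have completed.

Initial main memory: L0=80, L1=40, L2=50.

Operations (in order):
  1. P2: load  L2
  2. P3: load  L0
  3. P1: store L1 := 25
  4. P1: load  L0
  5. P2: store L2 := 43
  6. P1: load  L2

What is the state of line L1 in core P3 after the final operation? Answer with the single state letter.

step 1: P2: load  L2  ⟶  IIEI  (L2)  txn=BusRd  M[L2]=50
step 2: P3: load  L0  ⟶  IIIE  (L0)  txn=BusRd  M[L0]=80
step 3: P1: store L1 := 25  ⟶  IMII  (L1)  txn=BusRdX  M[L1]=40
step 4: P1: load  L0  ⟶  ISIS  (L0)  txn=BusRd  M[L0]=80
step 5: P2: store L2 := 43  ⟶  IIMI  (L2)  txn=∅  M[L2]=50
step 6: P1: load  L2  ⟶  ISSI  (L2)  txn=BusRd+Flush  M[L2]=43

state = I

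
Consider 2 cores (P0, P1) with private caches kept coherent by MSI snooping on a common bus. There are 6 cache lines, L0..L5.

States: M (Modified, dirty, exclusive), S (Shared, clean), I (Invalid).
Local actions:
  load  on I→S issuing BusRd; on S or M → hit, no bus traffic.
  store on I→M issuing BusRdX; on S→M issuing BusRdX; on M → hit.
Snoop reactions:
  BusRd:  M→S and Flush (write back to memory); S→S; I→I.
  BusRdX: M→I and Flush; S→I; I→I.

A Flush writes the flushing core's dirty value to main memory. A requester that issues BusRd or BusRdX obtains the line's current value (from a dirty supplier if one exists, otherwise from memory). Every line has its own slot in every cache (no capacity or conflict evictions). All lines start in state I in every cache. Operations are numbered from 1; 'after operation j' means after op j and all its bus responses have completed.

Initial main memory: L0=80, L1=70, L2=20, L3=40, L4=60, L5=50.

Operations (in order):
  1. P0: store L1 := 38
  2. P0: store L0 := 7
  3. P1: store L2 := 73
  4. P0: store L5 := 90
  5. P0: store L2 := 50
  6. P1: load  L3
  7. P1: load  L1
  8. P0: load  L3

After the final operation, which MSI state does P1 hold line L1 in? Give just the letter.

step 1: P0: store L1 := 38  ⟶  MI  (L1)  txn=BusRdX  M[L1]=70
step 2: P0: store L0 := 7  ⟶  MI  (L0)  txn=BusRdX  M[L0]=80
step 3: P1: store L2 := 73  ⟶  IM  (L2)  txn=BusRdX  M[L2]=20
step 4: P0: store L5 := 90  ⟶  MI  (L5)  txn=BusRdX  M[L5]=50
step 5: P0: store L2 := 50  ⟶  MI  (L2)  txn=BusRdX+Flush  M[L2]=73
step 6: P1: load  L3  ⟶  IS  (L3)  txn=BusRd  M[L3]=40
step 7: P1: load  L1  ⟶  SS  (L1)  txn=BusRd+Flush  M[L1]=38
step 8: P0: load  L3  ⟶  SS  (L3)  txn=BusRd  M[L3]=40

state = S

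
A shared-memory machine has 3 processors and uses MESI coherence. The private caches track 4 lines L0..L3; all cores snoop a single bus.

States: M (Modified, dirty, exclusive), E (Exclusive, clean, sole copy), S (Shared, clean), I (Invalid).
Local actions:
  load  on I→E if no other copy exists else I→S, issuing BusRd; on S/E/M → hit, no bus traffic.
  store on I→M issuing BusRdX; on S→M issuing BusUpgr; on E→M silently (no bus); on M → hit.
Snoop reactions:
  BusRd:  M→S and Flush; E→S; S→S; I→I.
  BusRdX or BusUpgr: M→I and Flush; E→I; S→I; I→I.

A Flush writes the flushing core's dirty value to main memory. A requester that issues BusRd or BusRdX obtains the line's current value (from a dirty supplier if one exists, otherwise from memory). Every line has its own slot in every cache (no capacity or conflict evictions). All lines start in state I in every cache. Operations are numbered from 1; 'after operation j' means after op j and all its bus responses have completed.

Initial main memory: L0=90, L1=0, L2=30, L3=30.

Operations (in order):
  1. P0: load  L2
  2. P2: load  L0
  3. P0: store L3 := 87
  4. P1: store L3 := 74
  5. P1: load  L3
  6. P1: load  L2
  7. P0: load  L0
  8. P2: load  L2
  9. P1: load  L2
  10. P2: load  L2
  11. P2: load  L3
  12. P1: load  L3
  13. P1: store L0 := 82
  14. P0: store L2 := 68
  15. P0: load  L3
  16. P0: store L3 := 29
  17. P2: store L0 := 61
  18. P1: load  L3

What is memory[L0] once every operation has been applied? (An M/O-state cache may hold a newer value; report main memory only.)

[1] P0: load  L2 | P0:E(30), P1:I, P2:I | bus: BusRd
[2] P2: load  L0 | P0:I, P1:I, P2:E(90) | bus: BusRd
[3] P0: store L3 := 87 | P0:M(87), P1:I, P2:I | bus: BusRdX
[4] P1: store L3 := 74 | P0:I, P1:M(74), P2:I | bus: BusRdX,Flush
[5] P1: load  L3 | P0:I, P1:M(74), P2:I | bus: none
[6] P1: load  L2 | P0:S(30), P1:S(30), P2:I | bus: BusRd
[7] P0: load  L0 | P0:S(90), P1:I, P2:S(90) | bus: BusRd
[8] P2: load  L2 | P0:S(30), P1:S(30), P2:S(30) | bus: BusRd
[9] P1: load  L2 | P0:S(30), P1:S(30), P2:S(30) | bus: none
[10] P2: load  L2 | P0:S(30), P1:S(30), P2:S(30) | bus: none
[11] P2: load  L3 | P0:I, P1:S(74), P2:S(74) | bus: BusRd,Flush
[12] P1: load  L3 | P0:I, P1:S(74), P2:S(74) | bus: none
[13] P1: store L0 := 82 | P0:I, P1:M(82), P2:I | bus: BusRdX
[14] P0: store L2 := 68 | P0:M(68), P1:I, P2:I | bus: BusUpgr
[15] P0: load  L3 | P0:S(74), P1:S(74), P2:S(74) | bus: BusRd
[16] P0: store L3 := 29 | P0:M(29), P1:I, P2:I | bus: BusUpgr
[17] P2: store L0 := 61 | P0:I, P1:I, P2:M(61) | bus: BusRdX,Flush
[18] P1: load  L3 | P0:S(29), P1:S(29), P2:I | bus: BusRd,Flush

memory[L0] = 82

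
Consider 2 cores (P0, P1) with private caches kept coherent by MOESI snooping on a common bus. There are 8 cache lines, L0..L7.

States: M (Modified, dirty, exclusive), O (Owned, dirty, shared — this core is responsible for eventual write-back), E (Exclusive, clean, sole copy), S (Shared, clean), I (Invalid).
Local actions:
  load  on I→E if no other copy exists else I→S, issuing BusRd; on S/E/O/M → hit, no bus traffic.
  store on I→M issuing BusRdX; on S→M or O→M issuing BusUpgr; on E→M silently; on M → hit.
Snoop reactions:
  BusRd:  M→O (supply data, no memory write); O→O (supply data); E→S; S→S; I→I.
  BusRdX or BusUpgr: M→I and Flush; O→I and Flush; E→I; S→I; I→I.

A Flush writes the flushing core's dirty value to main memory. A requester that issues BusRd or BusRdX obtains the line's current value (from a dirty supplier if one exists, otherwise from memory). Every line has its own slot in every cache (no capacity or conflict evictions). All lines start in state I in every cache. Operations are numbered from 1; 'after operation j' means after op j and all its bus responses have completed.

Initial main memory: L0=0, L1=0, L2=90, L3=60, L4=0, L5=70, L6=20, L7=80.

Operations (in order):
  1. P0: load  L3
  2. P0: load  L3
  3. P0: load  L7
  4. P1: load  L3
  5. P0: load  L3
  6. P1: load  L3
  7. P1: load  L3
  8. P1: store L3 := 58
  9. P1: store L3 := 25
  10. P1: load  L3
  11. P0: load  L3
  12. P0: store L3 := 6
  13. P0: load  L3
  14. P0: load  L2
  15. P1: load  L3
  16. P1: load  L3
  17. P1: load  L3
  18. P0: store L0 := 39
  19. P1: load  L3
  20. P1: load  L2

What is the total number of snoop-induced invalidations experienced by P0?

invalidations = 1

  op1 P0: load  L3 → E/I on L3; bus BusRd; mem=60
  op2 P0: load  L3 → E/I on L3; bus (none); mem=60
  op3 P0: load  L7 → E/I on L7; bus BusRd; mem=80
  op4 P1: load  L3 → S/S on L3; bus BusRd; mem=60
  op5 P0: load  L3 → S/S on L3; bus (none); mem=60
  op6 P1: load  L3 → S/S on L3; bus (none); mem=60
  op7 P1: load  L3 → S/S on L3; bus (none); mem=60
  op8 P1: store L3 := 58 → I/M on L3; bus BusUpgr; mem=60
  op9 P1: store L3 := 25 → I/M on L3; bus (none); mem=60
  op10 P1: load  L3 → I/M on L3; bus (none); mem=60
  op11 P0: load  L3 → S/O on L3; bus BusRd; mem=60
  op12 P0: store L3 := 6 → M/I on L3; bus BusUpgr Flush; mem=25
  op13 P0: load  L3 → M/I on L3; bus (none); mem=25
  op14 P0: load  L2 → E/I on L2; bus BusRd; mem=90
  op15 P1: load  L3 → O/S on L3; bus BusRd; mem=25
  op16 P1: load  L3 → O/S on L3; bus (none); mem=25
  op17 P1: load  L3 → O/S on L3; bus (none); mem=25
  op18 P0: store L0 := 39 → M/I on L0; bus BusRdX; mem=0
  op19 P1: load  L3 → O/S on L3; bus (none); mem=25
  op20 P1: load  L2 → S/S on L2; bus BusRd; mem=90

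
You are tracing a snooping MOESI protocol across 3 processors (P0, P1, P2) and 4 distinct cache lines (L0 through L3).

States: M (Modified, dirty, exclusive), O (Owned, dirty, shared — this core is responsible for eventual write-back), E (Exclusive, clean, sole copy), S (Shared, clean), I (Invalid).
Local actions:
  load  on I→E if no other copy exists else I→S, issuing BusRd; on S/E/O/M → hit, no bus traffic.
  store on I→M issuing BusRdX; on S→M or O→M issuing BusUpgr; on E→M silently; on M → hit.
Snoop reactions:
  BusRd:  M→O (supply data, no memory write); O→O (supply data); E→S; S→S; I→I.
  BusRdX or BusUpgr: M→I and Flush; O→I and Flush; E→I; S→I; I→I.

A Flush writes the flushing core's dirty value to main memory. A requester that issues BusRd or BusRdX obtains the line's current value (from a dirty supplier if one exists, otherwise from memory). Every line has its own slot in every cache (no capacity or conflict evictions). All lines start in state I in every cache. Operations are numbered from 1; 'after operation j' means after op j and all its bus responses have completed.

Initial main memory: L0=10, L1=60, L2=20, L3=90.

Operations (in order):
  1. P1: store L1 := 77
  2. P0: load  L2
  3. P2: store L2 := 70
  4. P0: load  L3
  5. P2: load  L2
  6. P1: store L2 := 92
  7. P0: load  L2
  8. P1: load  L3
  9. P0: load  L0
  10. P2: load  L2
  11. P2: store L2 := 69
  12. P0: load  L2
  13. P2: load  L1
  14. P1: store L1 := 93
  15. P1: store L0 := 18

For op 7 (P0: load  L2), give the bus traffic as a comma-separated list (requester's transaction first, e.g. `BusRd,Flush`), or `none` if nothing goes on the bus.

bus = BusRd

1. P1: store L1 := 77  bus=[BusRdX]  L1: P0=I P1=M P2=I  mem[L1]=60
2. P0: load  L2  bus=[BusRd]  L2: P0=E P1=I P2=I  mem[L2]=20
3. P2: store L2 := 70  bus=[BusRdX]  L2: P0=I P1=I P2=M  mem[L2]=20
4. P0: load  L3  bus=[BusRd]  L3: P0=E P1=I P2=I  mem[L3]=90
5. P2: load  L2  bus=[-]  L2: P0=I P1=I P2=M  mem[L2]=20
6. P1: store L2 := 92  bus=[BusRdX,Flush]  L2: P0=I P1=M P2=I  mem[L2]=70
7. P0: load  L2  bus=[BusRd]  L2: P0=S P1=O P2=I  mem[L2]=70
8. P1: load  L3  bus=[BusRd]  L3: P0=S P1=S P2=I  mem[L3]=90
9. P0: load  L0  bus=[BusRd]  L0: P0=E P1=I P2=I  mem[L0]=10
10. P2: load  L2  bus=[BusRd]  L2: P0=S P1=O P2=S  mem[L2]=70
11. P2: store L2 := 69  bus=[BusUpgr,Flush]  L2: P0=I P1=I P2=M  mem[L2]=92
12. P0: load  L2  bus=[BusRd]  L2: P0=S P1=I P2=O  mem[L2]=92
13. P2: load  L1  bus=[BusRd]  L1: P0=I P1=O P2=S  mem[L1]=60
14. P1: store L1 := 93  bus=[BusUpgr]  L1: P0=I P1=M P2=I  mem[L1]=60
15. P1: store L0 := 18  bus=[BusRdX]  L0: P0=I P1=M P2=I  mem[L0]=10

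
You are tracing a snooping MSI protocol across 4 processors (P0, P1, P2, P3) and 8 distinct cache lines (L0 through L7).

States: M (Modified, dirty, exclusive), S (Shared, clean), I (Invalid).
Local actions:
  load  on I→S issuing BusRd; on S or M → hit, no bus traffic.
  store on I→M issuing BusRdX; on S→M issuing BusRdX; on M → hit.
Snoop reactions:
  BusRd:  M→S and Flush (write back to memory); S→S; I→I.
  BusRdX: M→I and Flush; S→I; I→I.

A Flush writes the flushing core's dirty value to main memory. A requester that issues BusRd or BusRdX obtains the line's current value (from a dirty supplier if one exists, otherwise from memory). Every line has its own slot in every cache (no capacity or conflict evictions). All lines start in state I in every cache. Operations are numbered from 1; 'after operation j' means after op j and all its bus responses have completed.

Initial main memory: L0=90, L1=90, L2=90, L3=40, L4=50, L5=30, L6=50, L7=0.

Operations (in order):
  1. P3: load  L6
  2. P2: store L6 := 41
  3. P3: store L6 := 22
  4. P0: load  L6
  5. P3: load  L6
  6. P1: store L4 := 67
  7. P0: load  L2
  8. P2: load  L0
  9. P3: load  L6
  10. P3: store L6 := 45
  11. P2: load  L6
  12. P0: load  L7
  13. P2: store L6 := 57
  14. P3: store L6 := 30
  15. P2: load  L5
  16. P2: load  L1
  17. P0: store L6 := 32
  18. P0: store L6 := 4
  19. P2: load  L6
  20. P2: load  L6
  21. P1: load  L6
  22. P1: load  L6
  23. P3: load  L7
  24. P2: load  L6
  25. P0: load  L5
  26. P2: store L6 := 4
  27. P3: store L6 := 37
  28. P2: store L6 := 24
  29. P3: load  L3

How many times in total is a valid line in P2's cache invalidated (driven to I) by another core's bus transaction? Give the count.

invalidations = 3

step 1: P3: load  L6  ⟶  IIIS  (L6)  txn=BusRd  M[L6]=50
step 2: P2: store L6 := 41  ⟶  IIMI  (L6)  txn=BusRdX  M[L6]=50
step 3: P3: store L6 := 22  ⟶  IIIM  (L6)  txn=BusRdX+Flush  M[L6]=41
step 4: P0: load  L6  ⟶  SIIS  (L6)  txn=BusRd+Flush  M[L6]=22
step 5: P3: load  L6  ⟶  SIIS  (L6)  txn=∅  M[L6]=22
step 6: P1: store L4 := 67  ⟶  IMII  (L4)  txn=BusRdX  M[L4]=50
step 7: P0: load  L2  ⟶  SIII  (L2)  txn=BusRd  M[L2]=90
step 8: P2: load  L0  ⟶  IISI  (L0)  txn=BusRd  M[L0]=90
step 9: P3: load  L6  ⟶  SIIS  (L6)  txn=∅  M[L6]=22
step 10: P3: store L6 := 45  ⟶  IIIM  (L6)  txn=BusRdX  M[L6]=22
step 11: P2: load  L6  ⟶  IISS  (L6)  txn=BusRd+Flush  M[L6]=45
step 12: P0: load  L7  ⟶  SIII  (L7)  txn=BusRd  M[L7]=0
step 13: P2: store L6 := 57  ⟶  IIMI  (L6)  txn=BusRdX  M[L6]=45
step 14: P3: store L6 := 30  ⟶  IIIM  (L6)  txn=BusRdX+Flush  M[L6]=57
step 15: P2: load  L5  ⟶  IISI  (L5)  txn=BusRd  M[L5]=30
step 16: P2: load  L1  ⟶  IISI  (L1)  txn=BusRd  M[L1]=90
step 17: P0: store L6 := 32  ⟶  MIII  (L6)  txn=BusRdX+Flush  M[L6]=30
step 18: P0: store L6 := 4  ⟶  MIII  (L6)  txn=∅  M[L6]=30
step 19: P2: load  L6  ⟶  SISI  (L6)  txn=BusRd+Flush  M[L6]=4
step 20: P2: load  L6  ⟶  SISI  (L6)  txn=∅  M[L6]=4
step 21: P1: load  L6  ⟶  SSSI  (L6)  txn=BusRd  M[L6]=4
step 22: P1: load  L6  ⟶  SSSI  (L6)  txn=∅  M[L6]=4
step 23: P3: load  L7  ⟶  SIIS  (L7)  txn=BusRd  M[L7]=0
step 24: P2: load  L6  ⟶  SSSI  (L6)  txn=∅  M[L6]=4
step 25: P0: load  L5  ⟶  SISI  (L5)  txn=BusRd  M[L5]=30
step 26: P2: store L6 := 4  ⟶  IIMI  (L6)  txn=BusRdX  M[L6]=4
step 27: P3: store L6 := 37  ⟶  IIIM  (L6)  txn=BusRdX+Flush  M[L6]=4
step 28: P2: store L6 := 24  ⟶  IIMI  (L6)  txn=BusRdX+Flush  M[L6]=37
step 29: P3: load  L3  ⟶  IIIS  (L3)  txn=BusRd  M[L3]=40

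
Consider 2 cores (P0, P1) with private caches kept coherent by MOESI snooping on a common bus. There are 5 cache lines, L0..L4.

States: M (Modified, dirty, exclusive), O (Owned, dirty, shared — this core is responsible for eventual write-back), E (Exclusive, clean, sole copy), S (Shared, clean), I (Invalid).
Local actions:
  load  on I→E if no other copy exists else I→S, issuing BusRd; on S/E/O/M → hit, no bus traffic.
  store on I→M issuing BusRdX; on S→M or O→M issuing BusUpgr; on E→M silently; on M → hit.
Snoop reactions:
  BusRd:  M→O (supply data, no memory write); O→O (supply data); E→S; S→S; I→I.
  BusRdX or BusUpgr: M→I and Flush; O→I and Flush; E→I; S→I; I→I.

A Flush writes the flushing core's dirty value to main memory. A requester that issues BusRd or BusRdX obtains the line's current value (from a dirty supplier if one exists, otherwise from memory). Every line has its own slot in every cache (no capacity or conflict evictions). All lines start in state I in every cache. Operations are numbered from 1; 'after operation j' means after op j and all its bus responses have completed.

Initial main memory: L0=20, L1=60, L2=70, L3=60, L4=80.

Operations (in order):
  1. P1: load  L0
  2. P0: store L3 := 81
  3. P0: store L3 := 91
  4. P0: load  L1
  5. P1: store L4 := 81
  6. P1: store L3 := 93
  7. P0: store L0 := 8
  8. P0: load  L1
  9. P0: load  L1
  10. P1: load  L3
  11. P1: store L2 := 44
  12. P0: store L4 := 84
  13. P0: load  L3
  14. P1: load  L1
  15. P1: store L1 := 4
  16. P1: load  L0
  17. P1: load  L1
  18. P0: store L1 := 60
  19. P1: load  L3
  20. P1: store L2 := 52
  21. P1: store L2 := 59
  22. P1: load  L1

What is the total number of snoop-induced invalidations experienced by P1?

invalidations = 3

1. P1: load  L0  bus=[BusRd]  L0: P0=I P1=E  mem[L0]=20
2. P0: store L3 := 81  bus=[BusRdX]  L3: P0=M P1=I  mem[L3]=60
3. P0: store L3 := 91  bus=[-]  L3: P0=M P1=I  mem[L3]=60
4. P0: load  L1  bus=[BusRd]  L1: P0=E P1=I  mem[L1]=60
5. P1: store L4 := 81  bus=[BusRdX]  L4: P0=I P1=M  mem[L4]=80
6. P1: store L3 := 93  bus=[BusRdX,Flush]  L3: P0=I P1=M  mem[L3]=91
7. P0: store L0 := 8  bus=[BusRdX]  L0: P0=M P1=I  mem[L0]=20
8. P0: load  L1  bus=[-]  L1: P0=E P1=I  mem[L1]=60
9. P0: load  L1  bus=[-]  L1: P0=E P1=I  mem[L1]=60
10. P1: load  L3  bus=[-]  L3: P0=I P1=M  mem[L3]=91
11. P1: store L2 := 44  bus=[BusRdX]  L2: P0=I P1=M  mem[L2]=70
12. P0: store L4 := 84  bus=[BusRdX,Flush]  L4: P0=M P1=I  mem[L4]=81
13. P0: load  L3  bus=[BusRd]  L3: P0=S P1=O  mem[L3]=91
14. P1: load  L1  bus=[BusRd]  L1: P0=S P1=S  mem[L1]=60
15. P1: store L1 := 4  bus=[BusUpgr]  L1: P0=I P1=M  mem[L1]=60
16. P1: load  L0  bus=[BusRd]  L0: P0=O P1=S  mem[L0]=20
17. P1: load  L1  bus=[-]  L1: P0=I P1=M  mem[L1]=60
18. P0: store L1 := 60  bus=[BusRdX,Flush]  L1: P0=M P1=I  mem[L1]=4
19. P1: load  L3  bus=[-]  L3: P0=S P1=O  mem[L3]=91
20. P1: store L2 := 52  bus=[-]  L2: P0=I P1=M  mem[L2]=70
21. P1: store L2 := 59  bus=[-]  L2: P0=I P1=M  mem[L2]=70
22. P1: load  L1  bus=[BusRd]  L1: P0=O P1=S  mem[L1]=4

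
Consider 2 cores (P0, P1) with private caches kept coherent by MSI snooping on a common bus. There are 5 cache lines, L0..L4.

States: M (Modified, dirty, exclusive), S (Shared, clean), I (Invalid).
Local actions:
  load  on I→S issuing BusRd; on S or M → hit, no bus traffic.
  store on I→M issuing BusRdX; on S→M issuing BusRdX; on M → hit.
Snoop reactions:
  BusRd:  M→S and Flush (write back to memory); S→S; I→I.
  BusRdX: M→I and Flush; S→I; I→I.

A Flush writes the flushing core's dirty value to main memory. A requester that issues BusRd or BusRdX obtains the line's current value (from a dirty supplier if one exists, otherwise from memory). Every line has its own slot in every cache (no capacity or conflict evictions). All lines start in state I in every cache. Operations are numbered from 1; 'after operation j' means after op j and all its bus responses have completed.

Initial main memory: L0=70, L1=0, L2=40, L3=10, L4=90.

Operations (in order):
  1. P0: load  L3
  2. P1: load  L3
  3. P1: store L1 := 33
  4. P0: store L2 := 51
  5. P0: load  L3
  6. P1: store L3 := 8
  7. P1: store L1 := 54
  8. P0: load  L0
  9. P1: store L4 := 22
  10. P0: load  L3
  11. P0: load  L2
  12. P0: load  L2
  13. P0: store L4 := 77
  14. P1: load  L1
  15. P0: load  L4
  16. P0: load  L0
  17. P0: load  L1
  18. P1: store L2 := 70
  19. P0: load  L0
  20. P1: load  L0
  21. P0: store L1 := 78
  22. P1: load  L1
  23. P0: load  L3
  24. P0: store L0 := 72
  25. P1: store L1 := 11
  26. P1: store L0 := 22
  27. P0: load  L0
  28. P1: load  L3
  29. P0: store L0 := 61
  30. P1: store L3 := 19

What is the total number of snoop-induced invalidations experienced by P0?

invalidations = 5

[1] P0: load  L3 | P0:S(10), P1:I | bus: BusRd
[2] P1: load  L3 | P0:S(10), P1:S(10) | bus: BusRd
[3] P1: store L1 := 33 | P0:I, P1:M(33) | bus: BusRdX
[4] P0: store L2 := 51 | P0:M(51), P1:I | bus: BusRdX
[5] P0: load  L3 | P0:S(10), P1:S(10) | bus: none
[6] P1: store L3 := 8 | P0:I, P1:M(8) | bus: BusRdX
[7] P1: store L1 := 54 | P0:I, P1:M(54) | bus: none
[8] P0: load  L0 | P0:S(70), P1:I | bus: BusRd
[9] P1: store L4 := 22 | P0:I, P1:M(22) | bus: BusRdX
[10] P0: load  L3 | P0:S(8), P1:S(8) | bus: BusRd,Flush
[11] P0: load  L2 | P0:M(51), P1:I | bus: none
[12] P0: load  L2 | P0:M(51), P1:I | bus: none
[13] P0: store L4 := 77 | P0:M(77), P1:I | bus: BusRdX,Flush
[14] P1: load  L1 | P0:I, P1:M(54) | bus: none
[15] P0: load  L4 | P0:M(77), P1:I | bus: none
[16] P0: load  L0 | P0:S(70), P1:I | bus: none
[17] P0: load  L1 | P0:S(54), P1:S(54) | bus: BusRd,Flush
[18] P1: store L2 := 70 | P0:I, P1:M(70) | bus: BusRdX,Flush
[19] P0: load  L0 | P0:S(70), P1:I | bus: none
[20] P1: load  L0 | P0:S(70), P1:S(70) | bus: BusRd
[21] P0: store L1 := 78 | P0:M(78), P1:I | bus: BusRdX
[22] P1: load  L1 | P0:S(78), P1:S(78) | bus: BusRd,Flush
[23] P0: load  L3 | P0:S(8), P1:S(8) | bus: none
[24] P0: store L0 := 72 | P0:M(72), P1:I | bus: BusRdX
[25] P1: store L1 := 11 | P0:I, P1:M(11) | bus: BusRdX
[26] P1: store L0 := 22 | P0:I, P1:M(22) | bus: BusRdX,Flush
[27] P0: load  L0 | P0:S(22), P1:S(22) | bus: BusRd,Flush
[28] P1: load  L3 | P0:S(8), P1:S(8) | bus: none
[29] P0: store L0 := 61 | P0:M(61), P1:I | bus: BusRdX
[30] P1: store L3 := 19 | P0:I, P1:M(19) | bus: BusRdX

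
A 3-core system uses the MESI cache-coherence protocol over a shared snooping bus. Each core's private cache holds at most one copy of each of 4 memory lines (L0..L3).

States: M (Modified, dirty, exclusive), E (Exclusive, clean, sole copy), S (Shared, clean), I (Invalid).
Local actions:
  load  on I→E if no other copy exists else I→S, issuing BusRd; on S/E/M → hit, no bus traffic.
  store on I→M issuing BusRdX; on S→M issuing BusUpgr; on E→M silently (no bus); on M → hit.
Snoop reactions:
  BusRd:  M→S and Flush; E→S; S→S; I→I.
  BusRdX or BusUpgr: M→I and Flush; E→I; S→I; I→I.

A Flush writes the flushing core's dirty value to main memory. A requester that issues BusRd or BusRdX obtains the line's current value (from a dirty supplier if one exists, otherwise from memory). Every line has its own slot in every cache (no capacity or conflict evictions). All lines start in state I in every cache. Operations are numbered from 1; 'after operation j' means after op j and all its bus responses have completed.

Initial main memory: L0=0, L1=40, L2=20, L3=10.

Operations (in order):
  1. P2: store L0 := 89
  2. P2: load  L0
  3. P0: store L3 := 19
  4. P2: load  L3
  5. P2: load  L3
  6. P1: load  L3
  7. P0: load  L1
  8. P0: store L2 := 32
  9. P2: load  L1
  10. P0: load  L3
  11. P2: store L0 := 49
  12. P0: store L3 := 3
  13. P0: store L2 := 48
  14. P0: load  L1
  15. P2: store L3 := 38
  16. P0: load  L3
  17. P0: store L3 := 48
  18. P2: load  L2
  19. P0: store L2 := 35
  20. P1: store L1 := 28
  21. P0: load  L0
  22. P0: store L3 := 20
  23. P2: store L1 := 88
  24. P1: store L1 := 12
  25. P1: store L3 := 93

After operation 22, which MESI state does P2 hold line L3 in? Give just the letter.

  op1 P2: store L0 := 89 → I/I/M on L0; bus BusRdX; mem=0
  op2 P2: load  L0 → I/I/M on L0; bus (none); mem=0
  op3 P0: store L3 := 19 → M/I/I on L3; bus BusRdX; mem=10
  op4 P2: load  L3 → S/I/S on L3; bus BusRd Flush; mem=19
  op5 P2: load  L3 → S/I/S on L3; bus (none); mem=19
  op6 P1: load  L3 → S/S/S on L3; bus BusRd; mem=19
  op7 P0: load  L1 → E/I/I on L1; bus BusRd; mem=40
  op8 P0: store L2 := 32 → M/I/I on L2; bus BusRdX; mem=20
  op9 P2: load  L1 → S/I/S on L1; bus BusRd; mem=40
  op10 P0: load  L3 → S/S/S on L3; bus (none); mem=19
  op11 P2: store L0 := 49 → I/I/M on L0; bus (none); mem=0
  op12 P0: store L3 := 3 → M/I/I on L3; bus BusUpgr; mem=19
  op13 P0: store L2 := 48 → M/I/I on L2; bus (none); mem=20
  op14 P0: load  L1 → S/I/S on L1; bus (none); mem=40
  op15 P2: store L3 := 38 → I/I/M on L3; bus BusRdX Flush; mem=3
  op16 P0: load  L3 → S/I/S on L3; bus BusRd Flush; mem=38
  op17 P0: store L3 := 48 → M/I/I on L3; bus BusUpgr; mem=38
  op18 P2: load  L2 → S/I/S on L2; bus BusRd Flush; mem=48
  op19 P0: store L2 := 35 → M/I/I on L2; bus BusUpgr; mem=48
  op20 P1: store L1 := 28 → I/M/I on L1; bus BusRdX; mem=40
  op21 P0: load  L0 → S/I/S on L0; bus BusRd Flush; mem=49
  op22 P0: store L3 := 20 → M/I/I on L3; bus (none); mem=38
  op23 P2: store L1 := 88 → I/I/M on L1; bus BusRdX Flush; mem=28
  op24 P1: store L1 := 12 → I/M/I on L1; bus BusRdX Flush; mem=88
  op25 P1: store L3 := 93 → I/M/I on L3; bus BusRdX Flush; mem=20

state = I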